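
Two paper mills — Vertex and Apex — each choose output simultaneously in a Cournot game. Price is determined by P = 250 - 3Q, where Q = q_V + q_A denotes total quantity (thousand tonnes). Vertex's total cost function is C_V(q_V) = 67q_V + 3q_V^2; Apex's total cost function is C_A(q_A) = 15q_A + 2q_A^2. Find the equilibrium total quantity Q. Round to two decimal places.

Vertex's profit: π_V = (250 - 3Q)q_V - (67q_V + 3q_V²). Setting ∂π_V/∂q_V = 0: 183 - 12q_V - 3(q_A) = 0.
Apex's first-order condition: 235 - 10q_A - 3(q_V) = 0.
So q_V = (183 - 3q_A)/12 and q_A = (235 - 3q_V)/10.
Substituting one into the other gives q_V = 375/37 and q_A = 757/37.
Total output Q = 375/37 + 757/37 = 1132/37.

30.59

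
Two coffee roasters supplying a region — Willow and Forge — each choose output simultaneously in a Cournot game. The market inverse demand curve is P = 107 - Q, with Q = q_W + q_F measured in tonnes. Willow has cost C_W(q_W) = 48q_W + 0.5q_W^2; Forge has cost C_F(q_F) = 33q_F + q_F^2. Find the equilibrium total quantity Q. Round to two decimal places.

Willow's profit: π_W = (107 - Q)q_W - (48q_W + (1/2)q_W²). Setting ∂π_W/∂q_W = 0: 59 - 3q_W - (q_F) = 0.
Forge's first-order condition: 74 - 4q_F - (q_W) = 0.
Best responses: q_W = (59 - q_F)/3, q_F = (74 - q_W)/4.
Solving the pair: q_W = 162/11, q_F = 163/11.
Total output Q = 162/11 + 163/11 = 325/11.

29.55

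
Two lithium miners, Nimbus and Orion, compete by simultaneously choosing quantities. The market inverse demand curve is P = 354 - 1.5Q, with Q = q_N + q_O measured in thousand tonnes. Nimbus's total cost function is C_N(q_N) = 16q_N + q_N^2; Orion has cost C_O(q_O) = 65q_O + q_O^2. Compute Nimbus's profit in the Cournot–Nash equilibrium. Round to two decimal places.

7626.09

Nimbus's profit: π_N = (354 - 1.5Q)q_N - (16q_N + q_N²). Setting ∂π_N/∂q_N = 0: 338 - 5q_N - (3/2)(q_O) = 0.
Orion's profit: π_O = (354 - 1.5Q)q_O - (65q_O + q_O²). Setting ∂π_O/∂q_O = 0: 289 - 5q_O - (3/2)(q_N) = 0.
So q_N = (338 - (3/2)q_O)/5 and q_O = (289 - (3/2)q_N)/5.
Substituting one into the other gives q_N = 718/13 and q_O = 536/13.
Price P = 354 - (3/2)·(1254/13) = 209.3077.
Nimbus's profit: 209.3077·(718/13) - 16·(718/13) - (718/13)² = 7626.0947.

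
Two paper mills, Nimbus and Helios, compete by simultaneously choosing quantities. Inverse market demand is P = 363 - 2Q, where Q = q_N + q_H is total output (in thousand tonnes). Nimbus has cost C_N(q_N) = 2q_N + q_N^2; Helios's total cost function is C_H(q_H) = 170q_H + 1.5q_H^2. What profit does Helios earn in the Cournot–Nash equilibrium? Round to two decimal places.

460.76

Nimbus's profit: π_N = (363 - 2Q)q_N - (2q_N + q_N²). Setting ∂π_N/∂q_N = 0: 361 - 6q_N - 2(q_H) = 0.
Helios's first-order condition: 193 - 7q_H - 2(q_N) = 0.
So q_N = (361 - 2q_H)/6 and q_H = (193 - 2q_N)/7.
Substituting one into the other gives q_N = 56.3421 and q_H = 218/19.
Price P = 363 - 2·67.8158 = 227.3684.
Helios's profit: 227.3684·(218/19) - 170·(218/19) - (3/2)(218/19)² = 460.7590.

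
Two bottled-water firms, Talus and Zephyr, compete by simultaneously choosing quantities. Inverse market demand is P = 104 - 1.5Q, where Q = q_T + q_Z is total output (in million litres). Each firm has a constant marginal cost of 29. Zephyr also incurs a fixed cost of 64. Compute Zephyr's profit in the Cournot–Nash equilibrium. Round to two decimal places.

352.67

A representative firm's profit is π_i = q_i(104 - 1.5Q) - 29q_i.
Setting ∂π_i/∂q_i = 0 with rivals' quantities fixed: 75 - 3q_i - (3/2)q_j = 0.
With identical firms every q_j equals q_i, so q_j = q_i and 75 = (9/2)q_i, giving q_i = 50/3.
Price P = 104 - (3/2)·(100/3) = 54.
Zephyr's profit: (54 - 29)·(50/3) - 64 = 1058/3.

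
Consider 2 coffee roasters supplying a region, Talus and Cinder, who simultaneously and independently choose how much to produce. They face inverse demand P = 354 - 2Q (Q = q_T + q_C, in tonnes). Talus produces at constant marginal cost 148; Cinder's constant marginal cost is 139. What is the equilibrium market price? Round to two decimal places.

213.67

Talus's profit: π_T = (354 - 2Q)q_T - (148q_T). Setting ∂π_T/∂q_T = 0: 206 - 4q_T - 2(q_C) = 0.
Cinder's first-order condition: 215 - 4q_C - 2(q_T) = 0.
Best responses: q_T = (206 - 2q_C)/4, q_C = (215 - 2q_T)/4.
Substituting one into the other gives q_T = 197/6 and q_C = 112/3.
Total output Q = 421/6, so price P = 354 - 2·(421/6) = 641/3.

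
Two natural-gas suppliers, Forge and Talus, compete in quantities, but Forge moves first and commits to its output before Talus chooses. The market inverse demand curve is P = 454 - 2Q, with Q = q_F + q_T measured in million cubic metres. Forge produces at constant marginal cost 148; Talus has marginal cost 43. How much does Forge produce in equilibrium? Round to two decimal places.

50.25

The follower Talus best-responds to any q_F: π_T = (454 - 2Q)q_T - 43q_T.
Setting the follower's marginal profit to zero, 411 - 2q_F - 4q_T = 0, i.e. q_T = (411 - 2q_F)/4.
Forge substitutes q_T(q_F) into its own profit: π_F = q_F(454 - 2q_F - (411 - 2q_F)/2) - 148q_F = (497/2 - q_F)q_F - 148q_F.
Leader FOC: 201/2 - 2q_F = 0, so q_F = 201/4.
Then q_T = (411 - 2·(201/4))/4 = 621/8.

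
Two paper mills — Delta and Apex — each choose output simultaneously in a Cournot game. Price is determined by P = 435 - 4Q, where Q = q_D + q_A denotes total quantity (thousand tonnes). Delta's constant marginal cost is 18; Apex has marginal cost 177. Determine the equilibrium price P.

210

Delta's profit: π_D = (435 - 4Q)q_D - (18q_D). Setting ∂π_D/∂q_D = 0: 417 - 8q_D - 4(q_A) = 0.
Apex's first-order condition: 258 - 8q_A - 4(q_D) = 0.
So q_D = (417 - 4q_A)/8 and q_A = (258 - 4q_D)/8.
Substituting one into the other gives q_D = 48 and q_A = 33/4.
Total output Q = 225/4, so price P = 435 - 4·(225/4) = 210.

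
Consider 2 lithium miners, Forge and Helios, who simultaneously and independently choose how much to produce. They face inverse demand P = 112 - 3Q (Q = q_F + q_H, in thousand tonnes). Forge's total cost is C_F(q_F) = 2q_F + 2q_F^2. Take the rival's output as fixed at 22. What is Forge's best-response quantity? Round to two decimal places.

With the rival's output fixed at 22, Forge's profit is π_F = (112 - 3·22 - 3q_F)q_F - (2q_F + 2q_F²) = (46 - 3q_F)q_F - (2q_F + 2q_F²).
∂π_F/∂q_F = 44 - 10q_F = 0, so q_F = 22/5.

4.40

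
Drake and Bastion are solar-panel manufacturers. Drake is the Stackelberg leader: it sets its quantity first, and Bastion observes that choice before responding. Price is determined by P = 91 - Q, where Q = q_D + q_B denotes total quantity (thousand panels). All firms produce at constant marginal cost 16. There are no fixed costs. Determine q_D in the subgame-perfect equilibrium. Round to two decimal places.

Solve by backward induction. Given q_D, the follower Bastion maximises π_B = (91 - q_D - q_B)q_B - 16q_B.
∂π_B/∂q_B = 75 - q_D - 2q_B = 0 gives the reaction function q_B = (75 - q_D)/2.
The leader anticipates this reaction. Substituting into P = 91 - Q gives P = 107/2 - (1/2)q_D, so π_D = (107/2 - (1/2)q_D)q_D - 16q_D.
Leader FOC: 75/2 - q_D = 0, so q_D = 75/2.
Then q_B = (75 - 75/2)/2 = 75/4.

37.50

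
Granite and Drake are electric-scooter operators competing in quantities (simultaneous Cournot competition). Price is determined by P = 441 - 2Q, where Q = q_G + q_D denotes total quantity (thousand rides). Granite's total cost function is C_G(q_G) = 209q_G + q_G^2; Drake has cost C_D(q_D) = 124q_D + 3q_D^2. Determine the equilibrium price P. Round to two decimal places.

Granite's profit: π_G = (441 - 2Q)q_G - (209q_G + q_G²). Setting ∂π_G/∂q_G = 0: 232 - 6q_G - 2(q_D) = 0.
Drake's first-order condition: 317 - 10q_D - 2(q_G) = 0.
So q_G = (232 - 2q_D)/6 and q_D = (317 - 2q_G)/10.
Substituting one into the other gives q_G = 843/28 and q_D = 719/28.
Total output Q = 781/14, so price P = 441 - 2·(781/14) = 329.4286.

329.43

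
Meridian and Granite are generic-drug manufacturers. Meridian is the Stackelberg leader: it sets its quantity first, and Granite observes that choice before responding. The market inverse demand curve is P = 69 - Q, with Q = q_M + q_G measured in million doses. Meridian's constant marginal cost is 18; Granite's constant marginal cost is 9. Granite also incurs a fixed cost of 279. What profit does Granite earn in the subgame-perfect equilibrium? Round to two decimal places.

101.25

Solve by backward induction. Given q_M, the follower Granite maximises π_G = (69 - q_M - q_G)q_G - 9q_G.
∂π_G/∂q_G = 60 - q_M - 2q_G = 0 gives the reaction function q_G = (60 - q_M)/2.
Meridian substitutes q_G(q_M) into its own profit: π_M = q_M(69 - q_M - (60 - q_M)/2) - 18q_M = (39 - (1/2)q_M)q_M - 18q_M.
The leader's first-order condition 21 - q_M = 0 yields q_M = 21.
Then q_G = (60 - 21)/2 = 39/2.
Price P = 69 - 81/2 = 57/2.
Granite's profit: (57/2 - 9)·(39/2) - 279 = 405/4.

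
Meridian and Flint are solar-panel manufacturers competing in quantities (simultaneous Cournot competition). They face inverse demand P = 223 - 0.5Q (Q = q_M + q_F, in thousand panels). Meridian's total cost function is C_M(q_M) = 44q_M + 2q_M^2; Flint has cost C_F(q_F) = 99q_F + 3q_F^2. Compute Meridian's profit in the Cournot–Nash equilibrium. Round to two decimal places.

Meridian's profit: π_M = (223 - 0.5Q)q_M - (44q_M + 2q_M²). Setting ∂π_M/∂q_M = 0: 179 - 5q_M - (1/2)(q_F) = 0.
Flint's profit: π_F = (223 - 0.5Q)q_F - (99q_F + 3q_F²). Setting ∂π_F/∂q_F = 0: 124 - 7q_F - (1/2)(q_M) = 0.
Rearranging gives the reaction functions q_M = (179 - (1/2)q_F)/5 and q_F = (124 - (1/2)q_M)/7.
Substituting one into the other gives q_M = 34.2734 and q_F = 15.2662.
Price P = 223 - (1/2)·49.5396 = 198.2302.
Meridian's profit: 198.2302·34.2734 - 44·34.2734 - 2·34.2734² = 2936.6617.

2936.66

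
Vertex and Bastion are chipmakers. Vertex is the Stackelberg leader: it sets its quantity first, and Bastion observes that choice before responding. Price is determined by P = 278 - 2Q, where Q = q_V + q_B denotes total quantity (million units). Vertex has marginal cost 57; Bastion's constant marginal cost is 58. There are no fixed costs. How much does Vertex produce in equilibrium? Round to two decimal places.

55.50

Solve by backward induction. Given q_V, the follower Bastion maximises π_B = (278 - 2q_V - 2q_B)q_B - 58q_B.
Follower FOC: 220 - 2q_V - 4q_B = 0, so q_B(q_V) = (220 - 2q_V)/4.
The leader anticipates this reaction. Substituting into P = 278 - 2Q gives P = 168 - q_V, so π_V = (168 - q_V)q_V - 57q_V.
Maximising: ∂π_V/∂q_V = 111 - 2q_V = 0, giving q_V = 111/2.
Then q_B = (220 - 2·(111/2))/4 = 109/4.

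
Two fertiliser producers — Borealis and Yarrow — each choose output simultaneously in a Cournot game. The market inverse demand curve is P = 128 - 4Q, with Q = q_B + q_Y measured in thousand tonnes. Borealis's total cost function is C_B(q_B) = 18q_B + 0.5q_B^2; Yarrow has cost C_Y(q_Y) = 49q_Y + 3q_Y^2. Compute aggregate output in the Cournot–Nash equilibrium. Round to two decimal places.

13.59

Borealis's profit: π_B = (128 - 4Q)q_B - (18q_B + (1/2)q_B²). Setting ∂π_B/∂q_B = 0: 110 - 9q_B - 4(q_Y) = 0.
Yarrow's profit: π_Y = (128 - 4Q)q_Y - (49q_Y + 3q_Y²). Setting ∂π_Y/∂q_Y = 0: 79 - 14q_Y - 4(q_B) = 0.
So q_B = (110 - 4q_Y)/9 and q_Y = (79 - 4q_B)/14.
Substituting one into the other gives q_B = 612/55 and q_Y = 271/110.
Total output Q = 612/55 + 271/110 = 299/22.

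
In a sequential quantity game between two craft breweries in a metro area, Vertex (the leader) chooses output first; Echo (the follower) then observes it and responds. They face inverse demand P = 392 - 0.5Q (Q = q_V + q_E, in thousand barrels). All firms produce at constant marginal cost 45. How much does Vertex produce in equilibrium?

Solve by backward induction. Given q_V, the follower Echo maximises π_E = (392 - (1/2)q_V - (1/2)q_E)q_E - 45q_E.
Setting the follower's marginal profit to zero, 347 - (1/2)q_V - q_E = 0, i.e. q_E = (347 - (1/2)q_V).
The leader anticipates this reaction. Substituting into P = 392 - 0.5Q gives P = 437/2 - (1/4)q_V, so π_V = (437/2 - (1/4)q_V)q_V - 45q_V.
Maximising: ∂π_V/∂q_V = 347/2 - (1/2)q_V = 0, giving q_V = 347.
Then q_E = (347 - (1/2)·347) = 347/2.

347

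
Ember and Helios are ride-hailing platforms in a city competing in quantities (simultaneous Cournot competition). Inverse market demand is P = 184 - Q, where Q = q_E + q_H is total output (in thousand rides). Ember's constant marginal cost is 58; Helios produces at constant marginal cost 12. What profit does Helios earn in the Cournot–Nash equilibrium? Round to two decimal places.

5280.44

Ember's profit: π_E = (184 - Q)q_E - (58q_E). Setting ∂π_E/∂q_E = 0: 126 - 2q_E - (q_H) = 0.
Helios's profit: π_H = (184 - Q)q_H - (12q_H). Setting ∂π_H/∂q_H = 0: 172 - 2q_H - (q_E) = 0.
Rearranging gives the reaction functions q_E = (126 - q_H)/2 and q_H = (172 - q_E)/2.
Substituting one into the other gives q_E = 80/3 and q_H = 218/3.
Price P = 184 - 298/3 = 254/3.
Helios's profit: (254/3 - 12)·(218/3) = 5280.4444.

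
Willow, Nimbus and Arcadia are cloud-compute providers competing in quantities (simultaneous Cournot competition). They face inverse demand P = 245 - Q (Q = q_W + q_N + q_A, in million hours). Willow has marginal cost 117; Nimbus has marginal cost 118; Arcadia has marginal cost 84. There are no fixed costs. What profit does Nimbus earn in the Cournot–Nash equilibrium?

529

Willow's profit: π_W = (245 - Q)q_W - (117q_W). Setting ∂π_W/∂q_W = 0: 128 - 2q_W - (q_N + q_A) = 0.
Nimbus's first-order condition: 127 - 2q_N - (q_W + q_A) = 0.
Arcadia's profit: π_A = (245 - Q)q_A - (84q_A). Setting ∂π_A/∂q_A = 0: 161 - 2q_A - (q_W + q_N) = 0.
Adding the 3 first-order conditions: 416 − 4Q = 0, so Q = 104.
Back-substituting: q_W = (128 − 104) = 24, q_N = (127 − 104) = 23, q_A = (161 − 104) = 57.
Price P = 245 - 104 = 141.
Nimbus's profit: (141 - 118)·23 = 529.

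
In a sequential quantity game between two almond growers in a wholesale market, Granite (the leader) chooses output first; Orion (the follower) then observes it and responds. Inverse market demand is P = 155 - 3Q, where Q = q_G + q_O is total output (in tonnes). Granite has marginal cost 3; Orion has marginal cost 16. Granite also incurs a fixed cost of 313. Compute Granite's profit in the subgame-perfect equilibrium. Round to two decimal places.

The follower Orion best-responds to any q_G: π_O = (155 - 3Q)q_O - 16q_O.
∂π_O/∂q_O = 139 - 3q_G - 6q_O = 0 gives the reaction function q_O = (139 - 3q_G)/6.
Granite substitutes q_O(q_G) into its own profit: π_G = q_G(155 - 3q_G - (139 - 3q_G)/2) - 3q_G = (171/2 - (3/2)q_G)q_G - 3q_G.
Maximising: ∂π_G/∂q_G = 165/2 - 3q_G = 0, giving q_G = 55/2.
Then q_O = (139 - 3·(55/2))/6 = 113/12.
Price P = 155 - 3·(443/12) = 177/4.
Granite's profit: (177/4 - 3)·(55/2) - 313 = 821.3750.

821.38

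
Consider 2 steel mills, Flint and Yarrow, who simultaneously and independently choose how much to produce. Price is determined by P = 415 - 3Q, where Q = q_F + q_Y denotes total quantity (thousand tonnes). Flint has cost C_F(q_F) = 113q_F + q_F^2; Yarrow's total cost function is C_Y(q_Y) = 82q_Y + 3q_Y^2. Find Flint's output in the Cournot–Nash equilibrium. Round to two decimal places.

30.17

Flint's profit: π_F = (415 - 3Q)q_F - (113q_F + q_F²). Setting ∂π_F/∂q_F = 0: 302 - 8q_F - 3(q_Y) = 0.
Yarrow's profit: π_Y = (415 - 3Q)q_Y - (82q_Y + 3q_Y²). Setting ∂π_Y/∂q_Y = 0: 333 - 12q_Y - 3(q_F) = 0.
So q_F = (302 - 3q_Y)/8 and q_Y = (333 - 3q_F)/12.
Substituting one into the other gives q_F = 875/29 and q_Y = 586/29.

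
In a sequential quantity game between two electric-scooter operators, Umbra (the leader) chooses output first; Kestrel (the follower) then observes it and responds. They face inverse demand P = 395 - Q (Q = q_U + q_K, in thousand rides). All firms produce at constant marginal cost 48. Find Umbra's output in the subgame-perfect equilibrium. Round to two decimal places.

173.50

The follower Kestrel best-responds to any q_U: π_K = (395 - Q)q_K - 48q_K.
Follower FOC: 347 - q_U - 2q_K = 0, so q_K(q_U) = (347 - q_U)/2.
The leader anticipates this reaction. Substituting into P = 395 - Q gives P = 443/2 - (1/2)q_U, so π_U = (443/2 - (1/2)q_U)q_U - 48q_U.
The leader's first-order condition 347/2 - q_U = 0 yields q_U = 347/2.
Then q_K = (347 - 347/2)/2 = 347/4.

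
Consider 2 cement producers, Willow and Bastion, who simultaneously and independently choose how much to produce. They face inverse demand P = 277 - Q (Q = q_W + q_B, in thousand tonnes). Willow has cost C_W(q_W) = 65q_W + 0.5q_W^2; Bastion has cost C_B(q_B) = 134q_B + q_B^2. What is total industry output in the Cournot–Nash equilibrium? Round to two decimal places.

Willow's profit: π_W = (277 - Q)q_W - (65q_W + (1/2)q_W²). Setting ∂π_W/∂q_W = 0: 212 - 3q_W - (q_B) = 0.
Bastion's first-order condition: 143 - 4q_B - (q_W) = 0.
So q_W = (212 - q_B)/3 and q_B = (143 - q_W)/4.
Solving the pair: q_W = 705/11, q_B = 217/11.
Total output Q = 705/11 + 217/11 = 922/11.

83.82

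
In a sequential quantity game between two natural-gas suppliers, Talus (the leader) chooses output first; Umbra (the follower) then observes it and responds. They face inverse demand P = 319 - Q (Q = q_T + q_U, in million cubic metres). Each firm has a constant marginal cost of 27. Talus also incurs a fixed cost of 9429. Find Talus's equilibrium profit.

The follower Umbra best-responds to any q_T: π_U = (319 - Q)q_U - 27q_U.
∂π_U/∂q_U = 292 - q_T - 2q_U = 0 gives the reaction function q_U = (292 - q_T)/2.
The leader anticipates this reaction. Substituting into P = 319 - Q gives P = 173 - (1/2)q_T, so π_T = (173 - (1/2)q_T)q_T - 27q_T.
The leader's first-order condition 146 - q_T = 0 yields q_T = 146.
Then q_U = (292 - 146)/2 = 73.
Price P = 319 - 219 = 100.
Talus's profit: (100 - 27)·146 - 9429 = 1229.

1229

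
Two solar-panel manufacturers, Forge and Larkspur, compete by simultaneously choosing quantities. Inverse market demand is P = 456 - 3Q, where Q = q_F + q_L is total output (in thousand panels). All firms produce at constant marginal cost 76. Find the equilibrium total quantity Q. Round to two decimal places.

84.44

A representative firm's profit is π_i = q_i(456 - 3Q) - 76q_i.
First-order condition (treating rivals' output as given): 380 - 6q_i - 3q_j = 0.
With identical firms every q_j equals q_i, so q_j = q_i and 380 = 9q_i, giving q_i = 380/9.
Total output Q = 380/9 + 380/9 = 760/9.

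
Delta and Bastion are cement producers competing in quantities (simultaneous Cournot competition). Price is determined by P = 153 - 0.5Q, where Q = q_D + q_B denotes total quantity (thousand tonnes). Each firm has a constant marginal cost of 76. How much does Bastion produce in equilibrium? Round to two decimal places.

A representative firm's profit is π_i = q_i(153 - 0.5Q) - 76q_i.
Setting ∂π_i/∂q_i = 0 with rivals' quantities fixed: 77 - q_i - (1/2)q_j = 0.
By symmetry each firm produces the same amount; substituting q_j = q_i yields q_i = 77/(3/2) = 154/3.

51.33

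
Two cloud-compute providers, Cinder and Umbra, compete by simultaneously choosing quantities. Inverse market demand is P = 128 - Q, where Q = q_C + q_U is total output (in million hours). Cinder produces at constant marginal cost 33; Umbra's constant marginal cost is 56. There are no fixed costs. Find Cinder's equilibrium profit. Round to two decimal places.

Cinder's profit: π_C = (128 - Q)q_C - (33q_C). Setting ∂π_C/∂q_C = 0: 95 - 2q_C - (q_U) = 0.
Umbra's first-order condition: 72 - 2q_U - (q_C) = 0.
Rearranging gives the reaction functions q_C = (95 - q_U)/2 and q_U = (72 - q_C)/2.
Solving the pair: q_C = 118/3, q_U = 49/3.
Price P = 128 - 167/3 = 217/3.
Cinder's profit: (217/3 - 33)·(118/3) = 1547.1111.

1547.11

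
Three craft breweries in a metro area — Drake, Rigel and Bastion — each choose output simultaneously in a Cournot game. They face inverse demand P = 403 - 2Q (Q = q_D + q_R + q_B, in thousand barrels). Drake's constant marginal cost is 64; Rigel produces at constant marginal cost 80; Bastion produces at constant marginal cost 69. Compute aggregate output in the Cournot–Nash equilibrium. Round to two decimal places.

Drake's profit: π_D = (403 - 2Q)q_D - (64q_D). Setting ∂π_D/∂q_D = 0: 339 - 4q_D - 2(q_R + q_B) = 0.
Rigel's first-order condition: 323 - 4q_R - 2(q_D + q_B) = 0.
Bastion's profit: π_B = (403 - 2Q)q_B - (69q_B). Setting ∂π_B/∂q_B = 0: 334 - 4q_B - 2(q_D + q_R) = 0.
Adding the 3 first-order conditions: 996 − 8Q = 0, so Q = 249/2.
Back-substituting: q_D = (339 − 249)/2 = 45, q_R = (323 − 249)/2 = 37, q_B = (334 − 249)/2 = 85/2.
Total output Q = 45 + 37 + 85/2 = 249/2.

124.50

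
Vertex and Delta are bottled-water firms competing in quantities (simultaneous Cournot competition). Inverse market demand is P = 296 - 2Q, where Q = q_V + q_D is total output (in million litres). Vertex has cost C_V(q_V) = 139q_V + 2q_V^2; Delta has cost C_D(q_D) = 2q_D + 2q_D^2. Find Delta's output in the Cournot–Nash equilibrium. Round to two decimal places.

33.97

Vertex's profit: π_V = (296 - 2Q)q_V - (139q_V + 2q_V²). Setting ∂π_V/∂q_V = 0: 157 - 8q_V - 2(q_D) = 0.
Delta's profit: π_D = (296 - 2Q)q_D - (2q_D + 2q_D²). Setting ∂π_D/∂q_D = 0: 294 - 8q_D - 2(q_V) = 0.
So q_V = (157 - 2q_D)/8 and q_D = (294 - 2q_V)/8.
Substituting one into the other gives q_V = 167/15 and q_D = 1019/30.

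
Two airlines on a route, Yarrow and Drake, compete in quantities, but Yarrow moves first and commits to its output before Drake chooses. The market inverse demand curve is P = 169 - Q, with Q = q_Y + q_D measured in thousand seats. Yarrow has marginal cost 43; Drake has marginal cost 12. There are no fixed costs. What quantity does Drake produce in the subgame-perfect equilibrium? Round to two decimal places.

54.75

The follower Drake best-responds to any q_Y: π_D = (169 - Q)q_D - 12q_D.
Follower FOC: 157 - q_Y - 2q_D = 0, so q_D(q_Y) = (157 - q_Y)/2.
The leader anticipates this reaction. Substituting into P = 169 - Q gives P = 181/2 - (1/2)q_Y, so π_Y = (181/2 - (1/2)q_Y)q_Y - 43q_Y.
Leader FOC: 95/2 - q_Y = 0, so q_Y = 95/2.
Then q_D = (157 - 95/2)/2 = 219/4.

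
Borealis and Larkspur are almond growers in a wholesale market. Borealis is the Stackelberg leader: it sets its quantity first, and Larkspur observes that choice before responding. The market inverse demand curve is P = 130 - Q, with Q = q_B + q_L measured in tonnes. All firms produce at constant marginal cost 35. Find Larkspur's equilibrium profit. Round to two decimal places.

564.06

The follower Larkspur best-responds to any q_B: π_L = (130 - Q)q_L - 35q_L.
∂π_L/∂q_L = 95 - q_B - 2q_L = 0 gives the reaction function q_L = (95 - q_B)/2.
Borealis substitutes q_L(q_B) into its own profit: π_B = q_B(130 - q_B - (95 - q_B)/2) - 35q_B = (165/2 - (1/2)q_B)q_B - 35q_B.
Maximising: ∂π_B/∂q_B = 95/2 - q_B = 0, giving q_B = 95/2.
Then q_L = (95 - 95/2)/2 = 95/4.
Price P = 130 - 285/4 = 235/4.
Larkspur's profit: (235/4 - 35)·(95/4) = 564.0625.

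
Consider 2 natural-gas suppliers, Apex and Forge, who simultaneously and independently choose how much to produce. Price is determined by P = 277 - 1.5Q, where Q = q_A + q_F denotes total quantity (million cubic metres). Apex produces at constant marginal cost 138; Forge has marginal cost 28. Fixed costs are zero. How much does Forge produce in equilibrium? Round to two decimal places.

79.78

Apex's profit: π_A = (277 - 1.5Q)q_A - (138q_A). Setting ∂π_A/∂q_A = 0: 139 - 3q_A - (3/2)(q_F) = 0.
Forge's first-order condition: 249 - 3q_F - (3/2)(q_A) = 0.
So q_A = (139 - (3/2)q_F)/3 and q_F = (249 - (3/2)q_A)/3.
Substituting one into the other gives q_A = 58/9 and q_F = 718/9.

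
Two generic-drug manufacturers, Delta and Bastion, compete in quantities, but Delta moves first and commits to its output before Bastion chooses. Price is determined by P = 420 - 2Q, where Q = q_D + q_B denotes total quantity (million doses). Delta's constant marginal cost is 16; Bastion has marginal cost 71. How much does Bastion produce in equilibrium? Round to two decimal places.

The follower Bastion best-responds to any q_D: π_B = (420 - 2Q)q_B - 71q_B.
Setting the follower's marginal profit to zero, 349 - 2q_D - 4q_B = 0, i.e. q_B = (349 - 2q_D)/4.
The leader anticipates this reaction. Substituting into P = 420 - 2Q gives P = 491/2 - q_D, so π_D = (491/2 - q_D)q_D - 16q_D.
Leader FOC: 459/2 - 2q_D = 0, so q_D = 459/4.
Then q_B = (349 - 2·(459/4))/4 = 239/8.

29.88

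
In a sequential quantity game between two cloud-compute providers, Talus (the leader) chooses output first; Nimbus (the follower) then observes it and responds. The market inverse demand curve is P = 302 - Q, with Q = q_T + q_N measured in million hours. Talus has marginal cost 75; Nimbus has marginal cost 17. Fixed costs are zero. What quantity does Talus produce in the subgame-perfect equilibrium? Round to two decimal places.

84.50

The follower Nimbus best-responds to any q_T: π_N = (302 - Q)q_N - 17q_N.
Follower FOC: 285 - q_T - 2q_N = 0, so q_N(q_T) = (285 - q_T)/2.
The leader anticipates this reaction. Substituting into P = 302 - Q gives P = 319/2 - (1/2)q_T, so π_T = (319/2 - (1/2)q_T)q_T - 75q_T.
Maximising: ∂π_T/∂q_T = 169/2 - q_T = 0, giving q_T = 169/2.
Then q_N = (285 - 169/2)/2 = 401/4.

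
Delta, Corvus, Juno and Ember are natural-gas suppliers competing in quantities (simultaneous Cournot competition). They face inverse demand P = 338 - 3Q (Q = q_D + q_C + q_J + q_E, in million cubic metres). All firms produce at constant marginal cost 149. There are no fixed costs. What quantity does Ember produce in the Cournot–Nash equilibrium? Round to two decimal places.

Each firm earns π_i = (338 - 3Q)q_i - 149q_i.
First-order condition (treating rivals' output as given): 189 - 6q_i - 3·Σ_{j≠i} q_j = 0.
With identical firms every q_j equals q_i, so Σ_{j≠i} q_j = 3q_i and 189 = 15q_i, giving q_i = 63/5.

12.60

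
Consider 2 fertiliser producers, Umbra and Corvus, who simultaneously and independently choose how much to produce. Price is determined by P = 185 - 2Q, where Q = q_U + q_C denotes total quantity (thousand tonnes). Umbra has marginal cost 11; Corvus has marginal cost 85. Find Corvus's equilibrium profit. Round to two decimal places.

Umbra's profit: π_U = (185 - 2Q)q_U - (11q_U). Setting ∂π_U/∂q_U = 0: 174 - 4q_U - 2(q_C) = 0.
Corvus's profit: π_C = (185 - 2Q)q_C - (85q_C). Setting ∂π_C/∂q_C = 0: 100 - 4q_C - 2(q_U) = 0.
Best responses: q_U = (174 - 2q_C)/4, q_C = (100 - 2q_U)/4.
Substituting one into the other gives q_U = 124/3 and q_C = 13/3.
Price P = 185 - 2·(137/3) = 281/3.
Corvus's profit: (281/3 - 85)·(13/3) = 338/9.

37.56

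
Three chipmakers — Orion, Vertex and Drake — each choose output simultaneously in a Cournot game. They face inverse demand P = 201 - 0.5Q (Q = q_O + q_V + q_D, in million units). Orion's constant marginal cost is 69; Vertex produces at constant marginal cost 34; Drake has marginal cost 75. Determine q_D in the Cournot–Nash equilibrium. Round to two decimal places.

39.50

Orion's profit: π_O = (201 - 0.5Q)q_O - (69q_O). Setting ∂π_O/∂q_O = 0: 132 - q_O - (1/2)(q_V + q_D) = 0.
Vertex's profit: π_V = (201 - 0.5Q)q_V - (34q_V). Setting ∂π_V/∂q_V = 0: 167 - q_V - (1/2)(q_O + q_D) = 0.
Drake's profit: π_D = (201 - 0.5Q)q_D - (75q_D). Setting ∂π_D/∂q_D = 0: 126 - q_D - (1/2)(q_O + q_V) = 0.
Adding the 3 conditions: 425 − Q − Q = 0, i.e. Q = 425/2.
Back-substituting: q_O = (132 − 425/4)/(1/2) = 103/2, q_V = (167 − 425/4)/(1/2) = 243/2, q_D = (126 − 425/4)/(1/2) = 79/2.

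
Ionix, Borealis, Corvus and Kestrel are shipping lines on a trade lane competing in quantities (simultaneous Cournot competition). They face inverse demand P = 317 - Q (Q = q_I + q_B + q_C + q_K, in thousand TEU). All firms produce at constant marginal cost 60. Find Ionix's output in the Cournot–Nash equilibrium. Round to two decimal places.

51.40

Each firm earns π_i = (317 - Q)q_i - 60q_i.
First-order condition (treating rivals' output as given): 257 - 2q_i - Σ_{j≠i} q_j = 0.
With identical firms every q_j equals q_i, so Σ_{j≠i} q_j = 3q_i and 257 = 5q_i, giving q_i = 257/5.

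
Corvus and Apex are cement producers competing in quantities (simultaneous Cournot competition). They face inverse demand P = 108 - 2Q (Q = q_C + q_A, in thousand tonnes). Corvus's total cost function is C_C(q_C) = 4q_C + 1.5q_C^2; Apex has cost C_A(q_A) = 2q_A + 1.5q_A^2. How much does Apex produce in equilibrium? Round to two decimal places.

Corvus's profit: π_C = (108 - 2Q)q_C - (4q_C + (3/2)q_C²). Setting ∂π_C/∂q_C = 0: 104 - 7q_C - 2(q_A) = 0.
Apex's first-order condition: 106 - 7q_A - 2(q_C) = 0.
Rearranging gives the reaction functions q_C = (104 - 2q_A)/7 and q_A = (106 - 2q_C)/7.
Solving the pair: q_C = 172/15, q_A = 178/15.

11.87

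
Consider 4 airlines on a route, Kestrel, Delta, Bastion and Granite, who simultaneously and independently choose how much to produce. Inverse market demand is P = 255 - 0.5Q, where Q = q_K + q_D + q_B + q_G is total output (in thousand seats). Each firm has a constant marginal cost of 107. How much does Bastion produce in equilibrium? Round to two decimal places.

59.20

A representative firm's profit is π_i = q_i(255 - 0.5Q) - 107q_i.
Setting ∂π_i/∂q_i = 0 with rivals' quantities fixed: 148 - q_i - (1/2)·Σ_{j≠i} q_j = 0.
By symmetry each firm produces the same amount; substituting Σ_{j≠i} q_j = 3q_i yields q_i = 148/(5/2) = 296/5.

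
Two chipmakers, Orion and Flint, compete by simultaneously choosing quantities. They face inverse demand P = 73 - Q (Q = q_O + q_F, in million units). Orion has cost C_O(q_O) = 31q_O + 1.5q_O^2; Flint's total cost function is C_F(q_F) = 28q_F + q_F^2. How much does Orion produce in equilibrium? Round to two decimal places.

Orion's profit: π_O = (73 - Q)q_O - (31q_O + (3/2)q_O²). Setting ∂π_O/∂q_O = 0: 42 - 5q_O - (q_F) = 0.
Flint's profit: π_F = (73 - Q)q_F - (28q_F + q_F²). Setting ∂π_F/∂q_F = 0: 45 - 4q_F - (q_O) = 0.
Best responses: q_O = (42 - q_F)/5, q_F = (45 - q_O)/4.
Solving the pair: q_O = 123/19, q_F = 183/19.

6.47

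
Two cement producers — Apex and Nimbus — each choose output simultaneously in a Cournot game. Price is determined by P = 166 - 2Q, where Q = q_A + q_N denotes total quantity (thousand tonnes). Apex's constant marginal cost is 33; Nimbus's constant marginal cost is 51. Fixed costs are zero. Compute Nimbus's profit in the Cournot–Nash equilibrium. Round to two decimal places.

522.72

Apex's profit: π_A = (166 - 2Q)q_A - (33q_A). Setting ∂π_A/∂q_A = 0: 133 - 4q_A - 2(q_N) = 0.
Nimbus's first-order condition: 115 - 4q_N - 2(q_A) = 0.
So q_A = (133 - 2q_N)/4 and q_N = (115 - 2q_A)/4.
Substituting one into the other gives q_A = 151/6 and q_N = 97/6.
Price P = 166 - 2·(124/3) = 250/3.
Nimbus's profit: (250/3 - 51)·(97/6) = 522.7222.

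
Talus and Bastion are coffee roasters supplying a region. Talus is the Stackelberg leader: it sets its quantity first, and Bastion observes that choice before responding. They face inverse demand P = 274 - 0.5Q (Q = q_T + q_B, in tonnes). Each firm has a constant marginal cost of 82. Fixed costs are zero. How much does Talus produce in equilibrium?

192

Solve by backward induction. Given q_T, the follower Bastion maximises π_B = (274 - (1/2)q_T - (1/2)q_B)q_B - 82q_B.
Follower FOC: 192 - (1/2)q_T - q_B = 0, so q_B(q_T) = (192 - (1/2)q_T).
The leader anticipates this reaction. Substituting into P = 274 - 0.5Q gives P = 178 - (1/4)q_T, so π_T = (178 - (1/4)q_T)q_T - 82q_T.
Maximising: ∂π_T/∂q_T = 96 - (1/2)q_T = 0, giving q_T = 192.
Then q_B = (192 - (1/2)·192) = 96.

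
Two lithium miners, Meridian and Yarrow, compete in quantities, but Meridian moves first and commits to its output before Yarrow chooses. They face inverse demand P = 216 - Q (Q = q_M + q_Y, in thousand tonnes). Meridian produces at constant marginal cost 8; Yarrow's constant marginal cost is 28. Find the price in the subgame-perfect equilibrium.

Solve by backward induction. Given q_M, the follower Yarrow maximises π_Y = (216 - q_M - q_Y)q_Y - 28q_Y.
Follower FOC: 188 - q_M - 2q_Y = 0, so q_Y(q_M) = (188 - q_M)/2.
The leader anticipates this reaction. Substituting into P = 216 - Q gives P = 122 - (1/2)q_M, so π_M = (122 - (1/2)q_M)q_M - 8q_M.
Leader FOC: 114 - q_M = 0, so q_M = 114.
Then q_Y = (188 - 114)/2 = 37.
Total output Q = 151, so price P = 216 - 151 = 65.

65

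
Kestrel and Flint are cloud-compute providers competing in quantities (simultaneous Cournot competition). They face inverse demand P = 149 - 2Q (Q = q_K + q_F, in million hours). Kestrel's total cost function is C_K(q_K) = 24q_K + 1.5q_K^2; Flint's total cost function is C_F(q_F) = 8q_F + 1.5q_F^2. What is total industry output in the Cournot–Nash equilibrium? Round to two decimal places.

29.56

Kestrel's profit: π_K = (149 - 2Q)q_K - (24q_K + (3/2)q_K²). Setting ∂π_K/∂q_K = 0: 125 - 7q_K - 2(q_F) = 0.
Flint's first-order condition: 141 - 7q_F - 2(q_K) = 0.
Best responses: q_K = (125 - 2q_F)/7, q_F = (141 - 2q_K)/7.
Solving the pair: q_K = 593/45, q_F = 737/45.
Total output Q = 593/45 + 737/45 = 266/9.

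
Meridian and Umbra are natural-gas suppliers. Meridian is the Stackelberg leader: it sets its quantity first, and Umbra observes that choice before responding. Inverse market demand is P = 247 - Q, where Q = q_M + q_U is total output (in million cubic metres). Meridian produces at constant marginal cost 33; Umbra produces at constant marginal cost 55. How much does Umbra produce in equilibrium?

37

The follower Umbra best-responds to any q_M: π_U = (247 - Q)q_U - 55q_U.
Setting the follower's marginal profit to zero, 192 - q_M - 2q_U = 0, i.e. q_U = (192 - q_M)/2.
The leader anticipates this reaction. Substituting into P = 247 - Q gives P = 151 - (1/2)q_M, so π_M = (151 - (1/2)q_M)q_M - 33q_M.
The leader's first-order condition 118 - q_M = 0 yields q_M = 118.
Then q_U = (192 - 118)/2 = 37.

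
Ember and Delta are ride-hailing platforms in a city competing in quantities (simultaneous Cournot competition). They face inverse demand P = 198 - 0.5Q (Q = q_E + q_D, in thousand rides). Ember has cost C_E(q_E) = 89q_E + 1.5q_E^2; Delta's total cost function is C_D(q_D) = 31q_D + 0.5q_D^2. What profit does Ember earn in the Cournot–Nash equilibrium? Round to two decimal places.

Ember's profit: π_E = (198 - 0.5Q)q_E - (89q_E + (3/2)q_E²). Setting ∂π_E/∂q_E = 0: 109 - 4q_E - (1/2)(q_D) = 0.
Delta's profit: π_D = (198 - 0.5Q)q_D - (31q_D + (1/2)q_D²). Setting ∂π_D/∂q_D = 0: 167 - 2q_D - (1/2)(q_E) = 0.
Rearranging gives the reaction functions q_E = (109 - (1/2)q_D)/4 and q_D = (167 - (1/2)q_E)/2.
Substituting one into the other gives q_E = 538/31 and q_D = 79.1613.
Price P = 198 - (1/2)·96.5161 = 149.7419.
Ember's profit: 149.7419·(538/31) - 89·(538/31) - (3/2)(538/31)² = 602.3809.

602.38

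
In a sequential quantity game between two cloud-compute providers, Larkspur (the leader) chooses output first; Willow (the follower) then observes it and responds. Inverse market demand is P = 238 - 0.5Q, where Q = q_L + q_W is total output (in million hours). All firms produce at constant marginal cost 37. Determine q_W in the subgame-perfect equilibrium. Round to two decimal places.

100.50

Solve by backward induction. Given q_L, the follower Willow maximises π_W = (238 - (1/2)q_L - (1/2)q_W)q_W - 37q_W.
Follower FOC: 201 - (1/2)q_L - q_W = 0, so q_W(q_L) = (201 - (1/2)q_L).
The leader anticipates this reaction. Substituting into P = 238 - 0.5Q gives P = 275/2 - (1/4)q_L, so π_L = (275/2 - (1/4)q_L)q_L - 37q_L.
Leader FOC: 201/2 - (1/2)q_L = 0, so q_L = 201.
Then q_W = (201 - (1/2)·201) = 201/2.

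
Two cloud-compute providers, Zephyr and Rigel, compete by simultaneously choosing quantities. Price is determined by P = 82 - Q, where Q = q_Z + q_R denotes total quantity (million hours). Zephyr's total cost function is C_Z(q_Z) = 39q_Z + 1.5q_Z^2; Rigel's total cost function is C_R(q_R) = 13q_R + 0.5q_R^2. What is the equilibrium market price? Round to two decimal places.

56.14

Zephyr's profit: π_Z = (82 - Q)q_Z - (39q_Z + (3/2)q_Z²). Setting ∂π_Z/∂q_Z = 0: 43 - 5q_Z - (q_R) = 0.
Rigel's profit: π_R = (82 - Q)q_R - (13q_R + (1/2)q_R²). Setting ∂π_R/∂q_R = 0: 69 - 3q_R - (q_Z) = 0.
Best responses: q_Z = (43 - q_R)/5, q_R = (69 - q_Z)/3.
Substituting one into the other gives q_Z = 30/7 and q_R = 151/7.
Total output Q = 181/7, so price P = 82 - 181/7 = 393/7.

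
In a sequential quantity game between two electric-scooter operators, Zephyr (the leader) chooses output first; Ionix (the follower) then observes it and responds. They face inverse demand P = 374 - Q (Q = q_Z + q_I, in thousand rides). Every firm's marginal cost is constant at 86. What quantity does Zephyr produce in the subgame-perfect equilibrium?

The follower Ionix best-responds to any q_Z: π_I = (374 - Q)q_I - 86q_I.
Setting the follower's marginal profit to zero, 288 - q_Z - 2q_I = 0, i.e. q_I = (288 - q_Z)/2.
Zephyr substitutes q_I(q_Z) into its own profit: π_Z = q_Z(374 - q_Z - (288 - q_Z)/2) - 86q_Z = (230 - (1/2)q_Z)q_Z - 86q_Z.
Leader FOC: 144 - q_Z = 0, so q_Z = 144.
Then q_I = (288 - 144)/2 = 72.

144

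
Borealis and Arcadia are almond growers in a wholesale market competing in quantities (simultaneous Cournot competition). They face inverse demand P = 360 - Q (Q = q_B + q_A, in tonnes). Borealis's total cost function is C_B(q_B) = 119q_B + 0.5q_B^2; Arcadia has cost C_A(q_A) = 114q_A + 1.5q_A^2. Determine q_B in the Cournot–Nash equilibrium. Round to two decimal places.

68.50

Borealis's profit: π_B = (360 - Q)q_B - (119q_B + (1/2)q_B²). Setting ∂π_B/∂q_B = 0: 241 - 3q_B - (q_A) = 0.
Arcadia's first-order condition: 246 - 5q_A - (q_B) = 0.
Best responses: q_B = (241 - q_A)/3, q_A = (246 - q_B)/5.
Solving the pair: q_B = 137/2, q_A = 71/2.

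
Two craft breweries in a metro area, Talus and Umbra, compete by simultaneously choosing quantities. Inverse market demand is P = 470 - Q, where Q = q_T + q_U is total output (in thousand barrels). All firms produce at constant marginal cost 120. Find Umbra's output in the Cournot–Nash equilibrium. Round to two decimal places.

Each firm earns π_i = (470 - Q)q_i - 120q_i.
First-order condition (treating rivals' output as given): 350 - 2q_i - q_j = 0.
By symmetry each firm produces the same amount; substituting q_j = q_i yields q_i = 350/3.

116.67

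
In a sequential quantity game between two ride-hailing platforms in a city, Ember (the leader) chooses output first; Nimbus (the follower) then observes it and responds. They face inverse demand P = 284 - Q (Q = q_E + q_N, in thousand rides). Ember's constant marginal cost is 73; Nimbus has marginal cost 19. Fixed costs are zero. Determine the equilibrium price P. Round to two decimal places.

The follower Nimbus best-responds to any q_E: π_N = (284 - Q)q_N - 19q_N.
Setting the follower's marginal profit to zero, 265 - q_E - 2q_N = 0, i.e. q_N = (265 - q_E)/2.
The leader anticipates this reaction. Substituting into P = 284 - Q gives P = 303/2 - (1/2)q_E, so π_E = (303/2 - (1/2)q_E)q_E - 73q_E.
Maximising: ∂π_E/∂q_E = 157/2 - q_E = 0, giving q_E = 157/2.
Then q_N = (265 - 157/2)/2 = 373/4.
Total output Q = 687/4, so price P = 284 - 687/4 = 449/4.

112.25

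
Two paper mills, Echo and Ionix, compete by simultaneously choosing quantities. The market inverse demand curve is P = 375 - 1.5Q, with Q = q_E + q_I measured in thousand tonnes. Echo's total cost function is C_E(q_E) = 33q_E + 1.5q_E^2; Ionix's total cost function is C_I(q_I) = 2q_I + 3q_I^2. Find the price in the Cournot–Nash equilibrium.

Echo's profit: π_E = (375 - 1.5Q)q_E - (33q_E + (3/2)q_E²). Setting ∂π_E/∂q_E = 0: 342 - 6q_E - (3/2)(q_I) = 0.
Ionix's first-order condition: 373 - 9q_I - (3/2)(q_E) = 0.
Rearranging gives the reaction functions q_E = (342 - (3/2)q_I)/6 and q_I = (373 - (3/2)q_E)/9.
Substituting one into the other gives q_E = 146/3 and q_I = 100/3.
Total output Q = 82, so price P = 375 - (3/2)·82 = 252.

252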